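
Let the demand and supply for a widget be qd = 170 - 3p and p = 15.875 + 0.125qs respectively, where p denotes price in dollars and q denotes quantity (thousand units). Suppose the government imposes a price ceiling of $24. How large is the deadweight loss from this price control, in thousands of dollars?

132

Rearranging supply gives qs = 8p - 127. Equilibrium: 170 - 3p = 8p - 127, so 297 = 11p and p* = 27, q* = 89.
The ceiling of 24 is below the equilibrium price 27, so it binds.
At p = 24: qd = 170 - 3·24 = 98 and qs = 8·24 - 127 = 65.
Quantity traded falls to 65. At q = 65 the demand price is (170 - 65)/3 = 35 and the supply price is (127 + 65)/8 = 24.
Deadweight loss = ½ · (35 - 24) · (89 - 65) = ½ · 11 · 24 = 132.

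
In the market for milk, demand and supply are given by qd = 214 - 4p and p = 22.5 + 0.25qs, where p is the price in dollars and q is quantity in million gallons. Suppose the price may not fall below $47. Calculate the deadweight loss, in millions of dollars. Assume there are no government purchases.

324

Rearranging supply gives qs = 4p - 90. Setting quantity demanded equal to quantity supplied, 214 - 4p = 4p - 90, gives p* = 38 and q* = 62.
The floor of 47 is above the equilibrium price 38, so it binds.
At p = 47: qd = 214 - 4·47 = 26 and qs = 4·47 - 90 = 98.
Quantity traded falls to 26. At q = 26 the demand price is (214 - 26)/4 = 47 and the supply price is (90 + 26)/4 = 29.
Deadweight loss = ½ · (47 - 29) · (62 - 26) = ½ · 18 · 36 = 324.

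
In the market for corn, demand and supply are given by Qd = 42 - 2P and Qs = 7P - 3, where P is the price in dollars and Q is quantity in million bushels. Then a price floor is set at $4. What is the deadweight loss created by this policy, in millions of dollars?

0

Setting quantity demanded equal to quantity supplied, 42 - 2P = 7P - 3, gives P* = 5 and Q* = 32.
The floor of 4 is below the equilibrium price 5, so it is not binding; the market clears at P* = 5, Q* = 32.
Since the control does not bind, no trades are prevented and deadweight loss is zero.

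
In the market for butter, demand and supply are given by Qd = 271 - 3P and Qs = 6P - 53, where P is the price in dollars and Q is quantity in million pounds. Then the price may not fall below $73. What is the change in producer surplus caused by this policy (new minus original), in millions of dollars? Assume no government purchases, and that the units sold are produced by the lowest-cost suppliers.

897.25

Without the control the market clears where 271 - 3P = 6P - 53, i.e. P* = 36 and Q* = 163.
Since 73 > 36, the floor is binding.
At P = 73: Qd = 271 - 3·73 = 52 and Qs = 6·73 - 53 = 385.
Producer surplus without the control is ½ · (36 - 53/6) · 163 = 26569/12.
With the floor, 52 units are sold at 73. The supply price at Q = 52 is 17.5, so PS = ½ · [(73 - 53/6) + (73 - 17.5)] · 52 = 9334/3.
Change in producer surplus = 9334/3 - 26569/12 = 897.25.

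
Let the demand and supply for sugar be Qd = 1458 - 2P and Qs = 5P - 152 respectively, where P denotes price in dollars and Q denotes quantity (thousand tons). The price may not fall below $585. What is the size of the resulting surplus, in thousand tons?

Equilibrium: 1458 - 2P = 5P - 152, so 1610 = 7P and P* = 230, Q* = 998.
Because the floor (585) lies above the market-clearing price, it is binding.
At P = 585: Qd = 1458 - 2·585 = 288 and Qs = 5·585 - 152 = 2773.
Surplus = Qs - Qd = 2773 - 288 = 2485.

2485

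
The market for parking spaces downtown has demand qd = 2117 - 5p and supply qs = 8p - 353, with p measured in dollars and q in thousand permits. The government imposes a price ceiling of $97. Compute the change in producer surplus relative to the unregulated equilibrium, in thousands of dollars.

In a free market, 2117 - 5p = 8p - 353 gives the equilibrium p* = 190, q* = 1167.
Because the ceiling (97) lies below the market-clearing price, it is binding.
At p = 97: qd = 2117 - 5·97 = 1632 and qs = 8·97 - 353 = 423.
Producer surplus without the control is ½ · (190 - 44.125) · 1167 = 85118.0625.
With the ceiling, producers sell 423 units at 97, so PS = ½ · (97 - 44.125) · 423 = 11183.0625.
Change in producer surplus = 11183.0625 - 85118.0625 = -73935.

-73935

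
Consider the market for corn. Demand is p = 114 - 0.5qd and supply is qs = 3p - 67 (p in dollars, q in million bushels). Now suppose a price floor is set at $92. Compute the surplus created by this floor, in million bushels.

Rearranging demand gives qd = 228 - 2p. In a free market, 228 - 2p = 3p - 67 gives the equilibrium p* = 59, q* = 110.
The floor of 92 is above the equilibrium price 59, so it binds.
At p = 92: qd = 228 - 2·92 = 44 and qs = 3·92 - 67 = 209.
Surplus = qs - qd = 209 - 44 = 165.

165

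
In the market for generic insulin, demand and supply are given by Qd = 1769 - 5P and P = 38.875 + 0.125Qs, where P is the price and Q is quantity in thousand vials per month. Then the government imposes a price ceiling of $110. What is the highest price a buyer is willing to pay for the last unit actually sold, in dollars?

Rearranging supply gives Qs = 8P - 311. Without the control the market clears where 1769 - 5P = 8P - 311, i.e. P* = 160 and Q* = 969.
Since 110 < 160, the ceiling is binding.
At P = 110: Qd = 1769 - 5·110 = 1219 and Qs = 8·110 - 311 = 569.
Only 569 units reach the market. On the demand curve, the marginal buyer's willingness to pay at Q = 569 is (1769 - 569)/5 = 240.

240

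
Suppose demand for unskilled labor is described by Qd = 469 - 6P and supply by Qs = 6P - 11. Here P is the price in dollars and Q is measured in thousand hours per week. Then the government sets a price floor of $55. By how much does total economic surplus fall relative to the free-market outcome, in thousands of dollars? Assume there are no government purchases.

1350

Without the control the market clears where 469 - 6P = 6P - 11, i.e. P* = 40 and Q* = 229.
The floor of 55 is above the equilibrium price 40, so it binds.
At P = 55: Qd = 469 - 6·55 = 139 and Qs = 6·55 - 11 = 319.
Quantity traded falls to 139. At Q = 139 the demand price is (469 - 139)/6 = 55 and the supply price is (11 + 139)/6 = 25.
Deadweight loss = ½ · (55 - 25) · (229 - 139) = ½ · 30 · 90 = 1350.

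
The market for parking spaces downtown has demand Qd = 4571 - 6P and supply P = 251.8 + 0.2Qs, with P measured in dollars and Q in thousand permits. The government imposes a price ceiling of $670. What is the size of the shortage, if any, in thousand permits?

Rearranging supply gives Qs = 5P - 1259. Without the control the market clears where 4571 - 6P = 5P - 1259, i.e. P* = 530 and Q* = 1391.
Since 670 is above P* = 530, the ceiling does not bind and the free-market outcome prevails.
Since the control does not bind, there is no shortage.

0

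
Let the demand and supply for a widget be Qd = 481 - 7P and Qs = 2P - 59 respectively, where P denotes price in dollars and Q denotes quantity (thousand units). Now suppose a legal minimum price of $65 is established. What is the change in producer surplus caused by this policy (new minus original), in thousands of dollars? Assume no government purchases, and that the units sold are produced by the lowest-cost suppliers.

-176.25

Equilibrium: 481 - 7P = 2P - 59, so 540 = 9P and P* = 60, Q* = 61.
Since 65 > 60, the floor is binding.
At P = 65: Qd = 481 - 7·65 = 26 and Qs = 2·65 - 59 = 71.
Producer surplus without the control is ½ · (60 - 29.5) · 61 = 930.25.
With the floor, 26 units are sold at 65. The supply price at Q = 26 is 42.5, so PS = ½ · [(65 - 29.5) + (65 - 42.5)] · 26 = 754.
Change in producer surplus = 754 - 930.25 = -176.25.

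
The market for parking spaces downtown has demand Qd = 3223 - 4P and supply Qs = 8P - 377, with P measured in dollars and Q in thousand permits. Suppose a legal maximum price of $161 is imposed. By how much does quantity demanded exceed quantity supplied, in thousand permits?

1668

Without the control the market clears where 3223 - 4P = 8P - 377, i.e. P* = 300 and Q* = 2023.
Because the ceiling (161) lies below the market-clearing price, it is binding.
At P = 161: Qd = 3223 - 4·161 = 2579 and Qs = 8·161 - 377 = 911.
Shortage = Qd - Qs = 2579 - 911 = 1668.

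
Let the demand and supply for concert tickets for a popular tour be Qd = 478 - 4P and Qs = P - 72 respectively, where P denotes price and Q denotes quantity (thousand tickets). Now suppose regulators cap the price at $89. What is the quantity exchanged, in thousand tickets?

Without the control the market clears where 478 - 4P = P - 72, i.e. P* = 110 and Q* = 38.
Since 89 < 110, the ceiling is binding.
At P = 89: Qd = 478 - 4·89 = 122 and Qs = 89 - 72 = 17.
The quantity actually transacted is the short side, supply: 17.

17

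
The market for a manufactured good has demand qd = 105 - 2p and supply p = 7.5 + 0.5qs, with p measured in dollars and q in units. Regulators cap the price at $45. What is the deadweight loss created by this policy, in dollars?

Rearranging supply gives qs = 2p - 15. Equilibrium: 105 - 2p = 2p - 15, so 120 = 4p and p* = 30, q* = 45.
Since 45 is above p* = 30, the ceiling does not bind and the free-market outcome prevails.
Since the control does not bind, no trades are prevented and deadweight loss is zero.

0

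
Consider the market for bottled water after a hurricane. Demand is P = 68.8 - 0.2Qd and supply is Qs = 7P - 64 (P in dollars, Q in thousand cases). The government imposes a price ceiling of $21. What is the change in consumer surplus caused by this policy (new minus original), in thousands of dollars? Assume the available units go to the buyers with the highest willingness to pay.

Rearranging demand gives Qd = 344 - 5P. Setting quantity demanded equal to quantity supplied, 344 - 5P = 7P - 64, gives P* = 34 and Q* = 174.
Since 21 < 34, the ceiling is binding.
At P = 21: Qd = 344 - 5·21 = 239 and Qs = 7·21 - 64 = 83.
Consumer surplus without the control is ½ · (68.8 - 34) · 174 = 3027.6.
With the ceiling, 83 units are sold at 21 (assume they go to the highest-value buyers). The demand price at Q = 83 is 52.2, so CS = ½ · [(68.8 - 21) + (52.2 - 21)] · 83 = 3278.5.
Change in consumer surplus = 3278.5 - 3027.6 = 250.9.

250.9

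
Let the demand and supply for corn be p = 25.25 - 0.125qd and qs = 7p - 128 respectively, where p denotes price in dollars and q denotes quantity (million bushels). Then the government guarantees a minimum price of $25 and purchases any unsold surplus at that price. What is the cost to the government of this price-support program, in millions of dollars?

1125

Rearranging demand gives qd = 202 - 8p. Without the control the market clears where 202 - 8p = 7p - 128, i.e. p* = 22 and q* = 26.
The floor of 25 is above the equilibrium price 22, so it binds.
At p = 25: qd = 202 - 8·25 = 2 and qs = 7·25 - 128 = 47.
Surplus = qs - qd = 45.
Government expenditure = surplus × support price = 45 × 25 = 1125.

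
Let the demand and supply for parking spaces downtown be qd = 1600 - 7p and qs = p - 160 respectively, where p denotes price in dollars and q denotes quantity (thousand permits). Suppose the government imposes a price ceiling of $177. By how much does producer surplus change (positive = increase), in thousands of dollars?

-1655.5

Without the control the market clears where 1600 - 7p = p - 160, i.e. p* = 220 and q* = 60.
Because the ceiling (177) lies below the market-clearing price, it is binding.
At p = 177: qd = 1600 - 7·177 = 361 and qs = 177 - 160 = 17.
Producer surplus without the control is ½ · (220 - 160) · 60 = 1800.
With the ceiling, producers sell 17 units at 177, so PS = ½ · (177 - 160) · 17 = 144.5.
Change in producer surplus = 144.5 - 1800 = -1655.5.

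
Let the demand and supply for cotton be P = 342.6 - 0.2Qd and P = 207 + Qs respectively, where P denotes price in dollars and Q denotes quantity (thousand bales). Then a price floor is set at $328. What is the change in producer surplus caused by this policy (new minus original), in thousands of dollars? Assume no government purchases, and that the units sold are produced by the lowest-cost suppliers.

Rearranging demand gives Qd = 1713 - 5P; rearranging supply gives Qs = P - 207. In a free market, 1713 - 5P = P - 207 gives the equilibrium P* = 320, Q* = 113.
The floor of 328 is above the equilibrium price 320, so it binds.
At P = 328: Qd = 1713 - 5·328 = 73 and Qs = 328 - 207 = 121.
Producer surplus without the control is ½ · (320 - 207) · 113 = 6384.5.
With the floor, 73 units are sold at 328. The supply price at Q = 73 is 280, so PS = ½ · [(328 - 207) + (328 - 280)] · 73 = 6168.5.
Change in producer surplus = 6168.5 - 6384.5 = -216.

-216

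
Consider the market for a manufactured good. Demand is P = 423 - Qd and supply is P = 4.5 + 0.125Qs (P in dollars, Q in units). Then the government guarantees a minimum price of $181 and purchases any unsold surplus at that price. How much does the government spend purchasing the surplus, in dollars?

211770

Rearranging demand gives Qd = 423 - P; rearranging supply gives Qs = 8P - 36. Equilibrium: 423 - P = 8P - 36, so 459 = 9P and P* = 51, Q* = 372.
The floor of 181 is above the equilibrium price 51, so it binds.
At P = 181: Qd = 423 - 181 = 242 and Qs = 8·181 - 36 = 1412.
Surplus = Qs - Qd = 1170.
Government expenditure = surplus × support price = 1170 × 181 = 211770.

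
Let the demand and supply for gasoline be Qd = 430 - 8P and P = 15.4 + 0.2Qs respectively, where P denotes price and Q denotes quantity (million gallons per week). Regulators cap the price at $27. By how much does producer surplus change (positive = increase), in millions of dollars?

Rearranging supply gives Qs = 5P - 77. In a free market, 430 - 8P = 5P - 77 gives the equilibrium P* = 39, Q* = 118.
Since 27 < 39, the ceiling is binding.
At P = 27: Qd = 430 - 8·27 = 214 and Qs = 5·27 - 77 = 58.
Producer surplus without the control is ½ · (39 - 15.4) · 118 = 1392.4.
With the ceiling, producers sell 58 units at 27, so PS = ½ · (27 - 15.4) · 58 = 336.4.
Change in producer surplus = 336.4 - 1392.4 = -1056.

-1056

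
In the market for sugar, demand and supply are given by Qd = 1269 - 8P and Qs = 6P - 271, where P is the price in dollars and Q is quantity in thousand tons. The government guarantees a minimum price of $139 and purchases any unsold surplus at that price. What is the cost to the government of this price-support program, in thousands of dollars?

56434

Setting quantity demanded equal to quantity supplied, 1269 - 8P = 6P - 271, gives P* = 110 and Q* = 389.
The floor of 139 is above the equilibrium price 110, so it binds.
At P = 139: Qd = 1269 - 8·139 = 157 and Qs = 6·139 - 271 = 563.
Surplus = Qs - Qd = 406.
Government expenditure = surplus × support price = 406 × 139 = 56434.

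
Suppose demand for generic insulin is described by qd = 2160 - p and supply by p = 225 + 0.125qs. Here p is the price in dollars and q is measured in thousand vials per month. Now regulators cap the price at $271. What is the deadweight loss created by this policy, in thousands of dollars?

1028196

Rearranging supply gives qs = 8p - 1800. In a free market, 2160 - p = 8p - 1800 gives the equilibrium p* = 440, q* = 1720.
Because the ceiling (271) lies below the market-clearing price, it is binding.
At p = 271: qd = 2160 - 271 = 1889 and qs = 8·271 - 1800 = 368.
Quantity traded falls to 368. At q = 368 the demand price is 2160 - 368 = 1792 and the supply price is (1800 + 368)/8 = 271.
Deadweight loss = ½ · (1792 - 271) · (1720 - 368) = ½ · 1521 · 1352 = 1028196.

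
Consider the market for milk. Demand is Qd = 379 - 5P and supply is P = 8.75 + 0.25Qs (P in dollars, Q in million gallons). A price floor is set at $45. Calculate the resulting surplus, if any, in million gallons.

Rearranging supply gives Qs = 4P - 35. In a free market, 379 - 5P = 4P - 35 gives the equilibrium P* = 46, Q* = 149.
Since 45 is below P* = 46, the floor does not bind and the free-market outcome prevails.
Since the control does not bind, there is no surplus.

0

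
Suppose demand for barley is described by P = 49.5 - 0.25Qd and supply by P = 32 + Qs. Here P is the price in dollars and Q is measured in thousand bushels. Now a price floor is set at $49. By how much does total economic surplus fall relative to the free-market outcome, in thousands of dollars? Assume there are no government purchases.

Rearranging demand gives Qd = 198 - 4P; rearranging supply gives Qs = P - 32. Without the control the market clears where 198 - 4P = P - 32, i.e. P* = 46 and Q* = 14.
The floor of 49 is above the equilibrium price 46, so it binds.
At P = 49: Qd = 198 - 4·49 = 2 and Qs = 49 - 32 = 17.
Quantity traded falls to 2. At Q = 2 the demand price is (198 - 2)/4 = 49 and the supply price is 32 + 2 = 34.
Deadweight loss = ½ · (49 - 34) · (14 - 2) = ½ · 15 · 12 = 90.

90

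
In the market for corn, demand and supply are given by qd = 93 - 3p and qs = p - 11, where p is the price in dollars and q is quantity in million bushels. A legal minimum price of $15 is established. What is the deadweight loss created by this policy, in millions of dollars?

0

Equilibrium: 93 - 3p = p - 11, so 104 = 4p and p* = 26, q* = 15.
Since 15 is below p* = 26, the floor does not bind and the free-market outcome prevails.
Since the control does not bind, no trades are prevented and deadweight loss is zero.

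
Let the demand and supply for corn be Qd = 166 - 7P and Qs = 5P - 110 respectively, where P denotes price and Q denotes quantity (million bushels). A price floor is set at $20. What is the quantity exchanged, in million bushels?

5

Setting quantity demanded equal to quantity supplied, 166 - 7P = 5P - 110, gives P* = 23 and Q* = 5.
The floor of 20 is below the equilibrium price 23, so it is not binding; the market clears at P* = 23, Q* = 5.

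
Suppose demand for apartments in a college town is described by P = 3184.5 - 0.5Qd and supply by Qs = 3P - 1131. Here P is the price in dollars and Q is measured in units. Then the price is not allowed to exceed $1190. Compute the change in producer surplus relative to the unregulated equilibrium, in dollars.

Rearranging demand gives Qd = 6369 - 2P. Without the control the market clears where 6369 - 2P = 3P - 1131, i.e. P* = 1500 and Q* = 3369.
The ceiling of 1190 is below the equilibrium price 1500, so it binds.
At P = 1190: Qd = 6369 - 2·1190 = 3989 and Qs = 3·1190 - 1131 = 2439.
Producer surplus without the control is ½ · (1500 - 377) · 3369 = 1891693.5.
With the ceiling, producers sell 2439 units at 1190, so PS = ½ · (1190 - 377) · 2439 = 991453.5.
Change in producer surplus = 991453.5 - 1891693.5 = -900240.

-900240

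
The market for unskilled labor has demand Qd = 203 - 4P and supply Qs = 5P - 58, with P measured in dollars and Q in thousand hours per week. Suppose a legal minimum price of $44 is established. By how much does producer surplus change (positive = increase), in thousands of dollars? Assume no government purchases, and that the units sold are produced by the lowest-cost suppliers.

Setting quantity demanded equal to quantity supplied, 203 - 4P = 5P - 58, gives P* = 29 and Q* = 87.
The floor of 44 is above the equilibrium price 29, so it binds.
At P = 44: Qd = 203 - 4·44 = 27 and Qs = 5·44 - 58 = 162.
Producer surplus without the control is ½ · (29 - 11.6) · 87 = 756.9.
With the floor, 27 units are sold at 44. The supply price at Q = 27 is 17, so PS = ½ · [(44 - 11.6) + (44 - 17)] · 27 = 801.9.
Change in producer surplus = 801.9 - 756.9 = 45.

45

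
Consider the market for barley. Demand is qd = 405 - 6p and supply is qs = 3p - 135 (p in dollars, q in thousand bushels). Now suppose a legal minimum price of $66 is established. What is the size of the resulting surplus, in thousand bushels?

54

Equilibrium: 405 - 6p = 3p - 135, so 540 = 9p and p* = 60, q* = 45.
Since 66 > 60, the floor is binding.
At p = 66: qd = 405 - 6·66 = 9 and qs = 3·66 - 135 = 63.
Surplus = qs - qd = 63 - 9 = 54.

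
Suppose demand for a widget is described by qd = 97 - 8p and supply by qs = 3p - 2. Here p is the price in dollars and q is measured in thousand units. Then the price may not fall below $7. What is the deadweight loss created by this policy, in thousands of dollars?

Setting quantity demanded equal to quantity supplied, 97 - 8p = 3p - 2, gives p* = 9 and q* = 25.
Since 7 is below p* = 9, the floor does not bind and the free-market outcome prevails.
Since the control does not bind, no trades are prevented and deadweight loss is zero.

0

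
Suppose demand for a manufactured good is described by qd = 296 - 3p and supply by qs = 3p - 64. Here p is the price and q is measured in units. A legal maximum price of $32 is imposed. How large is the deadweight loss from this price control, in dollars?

In a free market, 296 - 3p = 3p - 64 gives the equilibrium p* = 60, q* = 116.
The ceiling of 32 is below the equilibrium price 60, so it binds.
At p = 32: qd = 296 - 3·32 = 200 and qs = 3·32 - 64 = 32.
Quantity traded falls to 32. At q = 32 the demand price is (296 - 32)/3 = 88 and the supply price is (64 + 32)/3 = 32.
Deadweight loss = ½ · (88 - 32) · (116 - 32) = ½ · 56 · 84 = 2352.

2352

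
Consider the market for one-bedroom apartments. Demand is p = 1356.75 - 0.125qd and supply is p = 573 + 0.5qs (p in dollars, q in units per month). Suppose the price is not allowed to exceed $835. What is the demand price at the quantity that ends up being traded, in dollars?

1291.25

Rearranging demand gives qd = 10854 - 8p; rearranging supply gives qs = 2p - 1146. Equilibrium: 10854 - 8p = 2p - 1146, so 12000 = 10p and p* = 1200, q* = 1254.
The ceiling of 835 is below the equilibrium price 1200, so it binds.
At p = 835: qd = 10854 - 8·835 = 4174 and qs = 2·835 - 1146 = 524.
Only 524 units reach the market. On the demand curve, the marginal buyer's willingness to pay at q = 524 is (10854 - 524)/8 = 1291.25.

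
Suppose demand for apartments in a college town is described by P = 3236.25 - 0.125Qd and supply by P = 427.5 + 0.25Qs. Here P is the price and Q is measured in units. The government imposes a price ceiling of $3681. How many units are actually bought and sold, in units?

7490

Rearranging demand gives Qd = 25890 - 8P; rearranging supply gives Qs = 4P - 1710. In a free market, 25890 - 8P = 4P - 1710 gives the equilibrium P* = 2300, Q* = 7490.
Since 3681 is above P* = 2300, the ceiling does not bind and the free-market outcome prevails.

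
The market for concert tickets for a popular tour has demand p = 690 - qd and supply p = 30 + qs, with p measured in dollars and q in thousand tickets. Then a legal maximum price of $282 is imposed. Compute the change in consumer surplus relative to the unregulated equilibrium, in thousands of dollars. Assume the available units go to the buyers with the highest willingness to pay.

16614

Rearranging demand gives qd = 690 - p; rearranging supply gives qs = p - 30. Setting quantity demanded equal to quantity supplied, 690 - p = p - 30, gives p* = 360 and q* = 330.
The ceiling of 282 is below the equilibrium price 360, so it binds.
At p = 282: qd = 690 - 282 = 408 and qs = 282 - 30 = 252.
Consumer surplus without the control is ½ · (690 - 360) · 330 = 54450.
With the ceiling, 252 units are sold at 282 (assume they go to the highest-value buyers). The demand price at q = 252 is 438, so CS = ½ · [(690 - 282) + (438 - 282)] · 252 = 71064.
Change in consumer surplus = 71064 - 54450 = 16614.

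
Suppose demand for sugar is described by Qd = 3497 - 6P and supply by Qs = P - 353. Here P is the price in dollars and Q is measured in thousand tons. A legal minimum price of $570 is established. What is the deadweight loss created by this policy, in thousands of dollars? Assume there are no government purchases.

Setting quantity demanded equal to quantity supplied, 3497 - 6P = P - 353, gives P* = 550 and Q* = 197.
Since 570 > 550, the floor is binding.
At P = 570: Qd = 3497 - 6·570 = 77 and Qs = 570 - 353 = 217.
Quantity traded falls to 77. At Q = 77 the demand price is (3497 - 77)/6 = 570 and the supply price is 353 + 77 = 430.
Deadweight loss = ½ · (570 - 430) · (197 - 77) = ½ · 140 · 120 = 8400.

8400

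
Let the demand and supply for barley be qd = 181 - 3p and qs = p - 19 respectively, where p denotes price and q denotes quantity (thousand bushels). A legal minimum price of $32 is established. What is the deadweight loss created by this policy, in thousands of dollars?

Without the control the market clears where 181 - 3p = p - 19, i.e. p* = 50 and q* = 31.
Since 32 is below p* = 50, the floor does not bind and the free-market outcome prevails.
Since the control does not bind, no trades are prevented and deadweight loss is zero.

0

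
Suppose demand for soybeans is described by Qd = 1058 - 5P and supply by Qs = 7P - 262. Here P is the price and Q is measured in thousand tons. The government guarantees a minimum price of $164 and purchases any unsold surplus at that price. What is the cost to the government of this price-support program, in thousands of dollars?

In a free market, 1058 - 5P = 7P - 262 gives the equilibrium P* = 110, Q* = 508.
Since 164 > 110, the floor is binding.
At P = 164: Qd = 1058 - 5·164 = 238 and Qs = 7·164 - 262 = 886.
Surplus = Qs - Qd = 648.
Government expenditure = surplus × support price = 648 × 164 = 106272.

106272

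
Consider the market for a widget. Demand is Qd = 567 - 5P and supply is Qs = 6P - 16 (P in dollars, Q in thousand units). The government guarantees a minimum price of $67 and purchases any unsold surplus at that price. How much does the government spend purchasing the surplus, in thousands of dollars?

10318

In a free market, 567 - 5P = 6P - 16 gives the equilibrium P* = 53, Q* = 302.
Since 67 > 53, the floor is binding.
At P = 67: Qd = 567 - 5·67 = 232 and Qs = 6·67 - 16 = 386.
Surplus = Qs - Qd = 154.
Government expenditure = surplus × support price = 154 × 67 = 10318.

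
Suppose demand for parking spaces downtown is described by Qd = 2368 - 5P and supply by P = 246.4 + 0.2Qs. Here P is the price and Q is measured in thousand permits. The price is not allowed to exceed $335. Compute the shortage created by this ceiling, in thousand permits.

Rearranging supply gives Qs = 5P - 1232. Setting quantity demanded equal to quantity supplied, 2368 - 5P = 5P - 1232, gives P* = 360 and Q* = 568.
The ceiling of 335 is below the equilibrium price 360, so it binds.
At P = 335: Qd = 2368 - 5·335 = 693 and Qs = 5·335 - 1232 = 443.
Shortage = Qd - Qs = 693 - 443 = 250.

250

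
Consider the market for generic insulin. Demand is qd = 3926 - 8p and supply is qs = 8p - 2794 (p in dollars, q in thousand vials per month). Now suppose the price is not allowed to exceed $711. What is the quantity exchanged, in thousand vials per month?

566

Setting quantity demanded equal to quantity supplied, 3926 - 8p = 8p - 2794, gives p* = 420 and q* = 566.
Since 711 is above p* = 420, the ceiling does not bind and the free-market outcome prevails.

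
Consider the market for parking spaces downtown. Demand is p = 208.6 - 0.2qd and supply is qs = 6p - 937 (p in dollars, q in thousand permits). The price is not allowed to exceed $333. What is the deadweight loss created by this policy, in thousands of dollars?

Rearranging demand gives qd = 1043 - 5p. In a free market, 1043 - 5p = 6p - 937 gives the equilibrium p* = 180, q* = 143.
The ceiling of 333 is above the equilibrium price 180, so it is not binding; the market clears at p* = 180, q* = 143.
Since the control does not bind, no trades are prevented and deadweight loss is zero.

0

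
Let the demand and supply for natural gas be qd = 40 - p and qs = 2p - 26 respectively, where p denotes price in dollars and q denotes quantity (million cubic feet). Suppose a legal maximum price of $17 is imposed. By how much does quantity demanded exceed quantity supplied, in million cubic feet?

In a free market, 40 - p = 2p - 26 gives the equilibrium p* = 22, q* = 18.
Because the ceiling (17) lies below the market-clearing price, it is binding.
At p = 17: qd = 40 - 17 = 23 and qs = 2·17 - 26 = 8.
Shortage = qd - qs = 23 - 8 = 15.

15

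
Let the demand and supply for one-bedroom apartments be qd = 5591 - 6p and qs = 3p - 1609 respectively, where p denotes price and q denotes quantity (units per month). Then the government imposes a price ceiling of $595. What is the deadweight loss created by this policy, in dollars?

In a free market, 5591 - 6p = 3p - 1609 gives the equilibrium p* = 800, q* = 791.
The ceiling of 595 is below the equilibrium price 800, so it binds.
At p = 595: qd = 5591 - 6·595 = 2021 and qs = 3·595 - 1609 = 176.
Quantity traded falls to 176. At q = 176 the demand price is (5591 - 176)/6 = 902.5 and the supply price is (1609 + 176)/3 = 595.
Deadweight loss = ½ · (902.5 - 595) · (791 - 176) = ½ · 307.5 · 615 = 94556.25.

94556.25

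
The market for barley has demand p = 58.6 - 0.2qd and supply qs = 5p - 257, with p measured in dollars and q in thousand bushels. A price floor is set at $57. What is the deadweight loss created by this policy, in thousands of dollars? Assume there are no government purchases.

Rearranging demand gives qd = 293 - 5p. In a free market, 293 - 5p = 5p - 257 gives the equilibrium p* = 55, q* = 18.
Because the floor (57) lies above the market-clearing price, it is binding.
At p = 57: qd = 293 - 5·57 = 8 and qs = 5·57 - 257 = 28.
Quantity traded falls to 8. At q = 8 the demand price is (293 - 8)/5 = 57 and the supply price is (257 + 8)/5 = 53.
Deadweight loss = ½ · (57 - 53) · (18 - 8) = ½ · 4 · 10 = 20.

20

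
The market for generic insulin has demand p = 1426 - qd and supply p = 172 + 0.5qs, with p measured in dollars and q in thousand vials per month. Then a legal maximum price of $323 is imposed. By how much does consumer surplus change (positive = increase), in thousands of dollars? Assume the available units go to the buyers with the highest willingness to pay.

Rearranging demand gives qd = 1426 - p; rearranging supply gives qs = 2p - 344. Without the control the market clears where 1426 - p = 2p - 344, i.e. p* = 590 and q* = 836.
Because the ceiling (323) lies below the market-clearing price, it is binding.
At p = 323: qd = 1426 - 323 = 1103 and qs = 2·323 - 344 = 302.
Consumer surplus without the control is ½ · (1426 - 590) · 836 = 349448.
With the ceiling, 302 units are sold at 323 (assume they go to the highest-value buyers). The demand price at q = 302 is 1124, so CS = ½ · [(1426 - 323) + (1124 - 323)] · 302 = 287504.
Change in consumer surplus = 287504 - 349448 = -61944.

-61944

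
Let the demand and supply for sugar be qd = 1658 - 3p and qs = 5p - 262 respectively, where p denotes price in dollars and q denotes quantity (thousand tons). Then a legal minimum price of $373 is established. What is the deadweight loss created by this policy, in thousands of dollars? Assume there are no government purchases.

Without the control the market clears where 1658 - 3p = 5p - 262, i.e. p* = 240 and q* = 938.
Since 373 > 240, the floor is binding.
At p = 373: qd = 1658 - 3·373 = 539 and qs = 5·373 - 262 = 1603.
Quantity traded falls to 539. At q = 539 the demand price is (1658 - 539)/3 = 373 and the supply price is (262 + 539)/5 = 160.2.
Deadweight loss = ½ · (373 - 160.2) · (938 - 539) = ½ · 212.8 · 399 = 42453.6.

42453.6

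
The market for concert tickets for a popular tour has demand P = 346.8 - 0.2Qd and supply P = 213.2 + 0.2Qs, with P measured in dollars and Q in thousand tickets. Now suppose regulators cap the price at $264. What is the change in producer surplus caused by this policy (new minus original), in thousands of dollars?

Rearranging demand gives Qd = 1734 - 5P; rearranging supply gives Qs = 5P - 1066. Without the control the market clears where 1734 - 5P = 5P - 1066, i.e. P* = 280 and Q* = 334.
Since 264 < 280, the ceiling is binding.
At P = 264: Qd = 1734 - 5·264 = 414 and Qs = 5·264 - 1066 = 254.
Producer surplus without the control is ½ · (280 - 213.2) · 334 = 11155.6.
With the ceiling, producers sell 254 units at 264, so PS = ½ · (264 - 213.2) · 254 = 6451.6.
Change in producer surplus = 6451.6 - 11155.6 = -4704.

-4704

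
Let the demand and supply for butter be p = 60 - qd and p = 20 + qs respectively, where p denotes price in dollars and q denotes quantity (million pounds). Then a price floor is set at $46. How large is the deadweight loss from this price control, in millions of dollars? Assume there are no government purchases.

36

Rearranging demand gives qd = 60 - p; rearranging supply gives qs = p - 20. Without the control the market clears where 60 - p = p - 20, i.e. p* = 40 and q* = 20.
Because the floor (46) lies above the market-clearing price, it is binding.
At p = 46: qd = 60 - 46 = 14 and qs = 46 - 20 = 26.
Quantity traded falls to 14. At q = 14 the demand price is 60 - 14 = 46 and the supply price is 20 + 14 = 34.
Deadweight loss = ½ · (46 - 34) · (20 - 14) = ½ · 12 · 6 = 36.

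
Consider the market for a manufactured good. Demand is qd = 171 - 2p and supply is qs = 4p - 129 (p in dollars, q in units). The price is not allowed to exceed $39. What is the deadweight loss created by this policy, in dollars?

726

In a free market, 171 - 2p = 4p - 129 gives the equilibrium p* = 50, q* = 71.
Since 39 < 50, the ceiling is binding.
At p = 39: qd = 171 - 2·39 = 93 and qs = 4·39 - 129 = 27.
Quantity traded falls to 27. At q = 27 the demand price is (171 - 27)/2 = 72 and the supply price is (129 + 27)/4 = 39.
Deadweight loss = ½ · (72 - 39) · (71 - 27) = ½ · 33 · 44 = 726.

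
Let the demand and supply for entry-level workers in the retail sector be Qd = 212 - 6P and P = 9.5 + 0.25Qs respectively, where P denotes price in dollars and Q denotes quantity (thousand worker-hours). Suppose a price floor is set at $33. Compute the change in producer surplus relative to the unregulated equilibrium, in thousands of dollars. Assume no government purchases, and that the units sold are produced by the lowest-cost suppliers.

Rearranging supply gives Qs = 4P - 38. Setting quantity demanded equal to quantity supplied, 212 - 6P = 4P - 38, gives P* = 25 and Q* = 62.
Since 33 > 25, the floor is binding.
At P = 33: Qd = 212 - 6·33 = 14 and Qs = 4·33 - 38 = 94.
Producer surplus without the control is ½ · (25 - 9.5) · 62 = 480.5.
With the floor, 14 units are sold at 33. The supply price at Q = 14 is 13, so PS = ½ · [(33 - 9.5) + (33 - 13)] · 14 = 304.5.
Change in producer surplus = 304.5 - 480.5 = -176.

-176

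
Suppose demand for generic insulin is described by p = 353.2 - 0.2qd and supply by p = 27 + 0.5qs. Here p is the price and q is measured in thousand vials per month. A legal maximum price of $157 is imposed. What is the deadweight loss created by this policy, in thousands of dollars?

14852.6

Rearranging demand gives qd = 1766 - 5p; rearranging supply gives qs = 2p - 54. In a free market, 1766 - 5p = 2p - 54 gives the equilibrium p* = 260, q* = 466.
Since 157 < 260, the ceiling is binding.
At p = 157: qd = 1766 - 5·157 = 981 and qs = 2·157 - 54 = 260.
Quantity traded falls to 260. At q = 260 the demand price is (1766 - 260)/5 = 301.2 and the supply price is (54 + 260)/2 = 157.
Deadweight loss = ½ · (301.2 - 157) · (466 - 260) = ½ · 144.2 · 206 = 14852.6.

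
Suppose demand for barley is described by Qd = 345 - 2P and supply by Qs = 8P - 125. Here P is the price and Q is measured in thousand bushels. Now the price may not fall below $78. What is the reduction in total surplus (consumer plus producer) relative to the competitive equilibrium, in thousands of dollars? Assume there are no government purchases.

1201.25

In a free market, 345 - 2P = 8P - 125 gives the equilibrium P* = 47, Q* = 251.
The floor of 78 is above the equilibrium price 47, so it binds.
At P = 78: Qd = 345 - 2·78 = 189 and Qs = 8·78 - 125 = 499.
Quantity traded falls to 189. At Q = 189 the demand price is (345 - 189)/2 = 78 and the supply price is (125 + 189)/8 = 39.25.
Deadweight loss = ½ · (78 - 39.25) · (251 - 189) = ½ · 38.75 · 62 = 1201.25.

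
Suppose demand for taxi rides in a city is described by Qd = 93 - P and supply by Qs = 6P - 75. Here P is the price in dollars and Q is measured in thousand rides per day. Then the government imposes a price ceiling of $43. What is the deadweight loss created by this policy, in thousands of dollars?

0

Setting quantity demanded equal to quantity supplied, 93 - P = 6P - 75, gives P* = 24 and Q* = 69.
The ceiling of 43 is above the equilibrium price 24, so it is not binding; the market clears at P* = 24, Q* = 69.
Since the control does not bind, no trades are prevented and deadweight loss is zero.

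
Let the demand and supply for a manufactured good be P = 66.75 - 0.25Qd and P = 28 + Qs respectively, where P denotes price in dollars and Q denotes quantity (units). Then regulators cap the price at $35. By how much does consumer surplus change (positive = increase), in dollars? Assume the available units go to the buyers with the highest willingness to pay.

Rearranging demand gives Qd = 267 - 4P; rearranging supply gives Qs = P - 28. In a free market, 267 - 4P = P - 28 gives the equilibrium P* = 59, Q* = 31.
The ceiling of 35 is below the equilibrium price 59, so it binds.
At P = 35: Qd = 267 - 4·35 = 127 and Qs = 35 - 28 = 7.
Consumer surplus without the control is ½ · (66.75 - 59) · 31 = 120.125.
With the ceiling, 7 units are sold at 35 (assume they go to the highest-value buyers). The demand price at Q = 7 is 65, so CS = ½ · [(66.75 - 35) + (65 - 35)] · 7 = 216.125.
Change in consumer surplus = 216.125 - 120.125 = 96.

96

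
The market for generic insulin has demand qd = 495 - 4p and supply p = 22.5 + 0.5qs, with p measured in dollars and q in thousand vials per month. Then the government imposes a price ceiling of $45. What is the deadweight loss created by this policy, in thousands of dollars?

Rearranging supply gives qs = 2p - 45. Without the control the market clears where 495 - 4p = 2p - 45, i.e. p* = 90 and q* = 135.
Because the ceiling (45) lies below the market-clearing price, it is binding.
At p = 45: qd = 495 - 4·45 = 315 and qs = 2·45 - 45 = 45.
Quantity traded falls to 45. At q = 45 the demand price is (495 - 45)/4 = 112.5 and the supply price is (45 + 45)/2 = 45.
Deadweight loss = ½ · (112.5 - 45) · (135 - 45) = ½ · 67.5 · 90 = 3037.5.

3037.5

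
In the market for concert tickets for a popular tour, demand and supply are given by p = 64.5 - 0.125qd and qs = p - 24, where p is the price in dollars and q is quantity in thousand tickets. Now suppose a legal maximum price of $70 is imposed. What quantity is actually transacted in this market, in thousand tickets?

36

Rearranging demand gives qd = 516 - 8p. Setting quantity demanded equal to quantity supplied, 516 - 8p = p - 24, gives p* = 60 and q* = 36.
Since 70 is above p* = 60, the ceiling does not bind and the free-market outcome prevails.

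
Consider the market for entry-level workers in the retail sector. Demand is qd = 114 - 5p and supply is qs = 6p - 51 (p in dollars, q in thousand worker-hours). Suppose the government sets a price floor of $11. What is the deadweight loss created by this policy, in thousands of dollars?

Setting quantity demanded equal to quantity supplied, 114 - 5p = 6p - 51, gives p* = 15 and q* = 39.
The floor of 11 is below the equilibrium price 15, so it is not binding; the market clears at p* = 15, q* = 39.
Since the control does not bind, no trades are prevented and deadweight loss is zero.

0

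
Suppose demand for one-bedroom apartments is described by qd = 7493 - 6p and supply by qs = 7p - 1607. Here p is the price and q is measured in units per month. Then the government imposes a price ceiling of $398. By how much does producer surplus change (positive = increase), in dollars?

-675272

In a free market, 7493 - 6p = 7p - 1607 gives the equilibrium p* = 700, q* = 3293.
Because the ceiling (398) lies below the market-clearing price, it is binding.
At p = 398: qd = 7493 - 6·398 = 5105 and qs = 7·398 - 1607 = 1179.
Producer surplus without the control is ½ · (700 - 1607/7) · 3293 = 10843849/14.
With the ceiling, producers sell 1179 units at 398, so PS = ½ · (398 - 1607/7) · 1179 = 1390041/14.
Change in producer surplus = 1390041/14 - 10843849/14 = -675272.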